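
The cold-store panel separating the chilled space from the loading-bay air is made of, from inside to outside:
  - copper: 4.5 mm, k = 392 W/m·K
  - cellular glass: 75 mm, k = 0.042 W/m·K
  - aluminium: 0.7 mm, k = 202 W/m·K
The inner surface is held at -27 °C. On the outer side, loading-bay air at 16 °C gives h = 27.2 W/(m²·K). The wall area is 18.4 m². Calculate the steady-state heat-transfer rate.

Q ≈ 434 W

Using the resistance-network approach (series):
R_copper = L/(kA) = 0.0045/(392×18.4) = 6.239×10^-7 K/W
R_cellular glass = L/(kA) = 0.075/(0.042×18.4) = 0.09705 K/W
R_aluminium = L/(kA) = 0.0007/(202×18.4) = 1.883×10^-7 K/W
R_outer film = 1/(h_o·A) = 1/(27.2×18.4) = 0.001998 K/W
R_total = 0.09905 K/W
Q = ΔT / R_total = 43 / 0.09905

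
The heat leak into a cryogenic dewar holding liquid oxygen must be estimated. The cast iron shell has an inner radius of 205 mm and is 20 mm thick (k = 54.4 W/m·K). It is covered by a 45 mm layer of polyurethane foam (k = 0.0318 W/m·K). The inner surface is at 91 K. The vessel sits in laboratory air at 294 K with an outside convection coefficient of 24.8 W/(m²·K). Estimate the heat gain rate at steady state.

Each spherical layer contributes R = (1/r_i − 1/r_o)/(4πk):
R_cast iron shell = (1/0.205 − 1/0.225)/(4π×54.4) = 6.343×10^-4 K/W
R_polyurethane foam = (1/0.225 − 1/0.27)/(4π×0.0318) = 1.854 K/W
R_outer film = 1/(h·4πr_o²) = 1/(24.8×4π×0.27²) = 0.04402 K/W
R_total = 1.898 K/W
Q = ΔT/R_total = 203/1.898

Q ≈ 107 W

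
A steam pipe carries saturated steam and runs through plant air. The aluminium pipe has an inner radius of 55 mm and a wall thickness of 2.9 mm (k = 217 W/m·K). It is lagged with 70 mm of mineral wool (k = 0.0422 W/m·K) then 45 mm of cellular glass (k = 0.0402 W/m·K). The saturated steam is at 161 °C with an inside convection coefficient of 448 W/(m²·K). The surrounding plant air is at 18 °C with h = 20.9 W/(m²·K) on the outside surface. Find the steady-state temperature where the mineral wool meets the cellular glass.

Treating each annulus and film as a series resistance:
R_inner film = 1/(h_i·2πr₁L) = 1/(448×2π×0.055×1) = 0.006459 K/W
R_aluminium pipe wall = ln(57.9/55)/(2π×217×1) = 3.769×10^-5 K/W
R_mineral wool = ln(127.9/57.9)/(2π×0.0422×1) = 2.989 K/W
R_cellular glass = ln(172.9/127.9)/(2π×0.0402×1) = 1.194 K/W
R_outer film = 1/(h_o·2πr_oL) = 1/(20.9×2π×0.1729×1) = 0.04404 K/W
R_total = 4.233 K/W
Q = ΔT/R_total = 143/4.233
Q = 33.8 W/m
T_interface = T_inner − Q·ΣR(inner→interface) = 161 − 33.8×2.995

T ≈ 59.8 °C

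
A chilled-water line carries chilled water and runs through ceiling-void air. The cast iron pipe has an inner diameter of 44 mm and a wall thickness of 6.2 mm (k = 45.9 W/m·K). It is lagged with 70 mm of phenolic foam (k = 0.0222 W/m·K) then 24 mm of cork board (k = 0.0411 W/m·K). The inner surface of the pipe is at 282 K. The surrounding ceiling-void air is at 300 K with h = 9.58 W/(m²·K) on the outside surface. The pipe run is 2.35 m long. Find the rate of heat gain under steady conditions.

Radial resistances (cylindrical: R_cond = ln(r_o/r_i)/(2πkL), R_conv = 1/(h·2πrL)):
R_cast iron pipe wall = ln(28.2/22)/(2π×45.9×2.35) = 3.663×10^-4 K/W
R_phenolic foam = ln(98.2/28.2)/(2π×0.0222×2.35) = 3.806 K/W
R_cork board = ln(122.2/98.2)/(2π×0.0411×2.35) = 0.3603 K/W
R_outer film = 1/(h_o·2πr_oL) = 1/(9.58×2π×0.1222×2.35) = 0.05785 K/W
R_total = 4.225 K/W
Q = ΔT/R_total = 18/4.225

Q ≈ 4.26 W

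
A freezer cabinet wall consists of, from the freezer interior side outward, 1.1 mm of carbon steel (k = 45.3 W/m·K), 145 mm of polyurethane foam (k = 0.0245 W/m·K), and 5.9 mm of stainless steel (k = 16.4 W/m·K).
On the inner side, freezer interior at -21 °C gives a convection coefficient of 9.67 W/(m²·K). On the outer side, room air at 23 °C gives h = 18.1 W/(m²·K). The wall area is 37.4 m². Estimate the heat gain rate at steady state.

Q ≈ 271 W

Using the resistance-network approach (series):
R_inner film = 1/(h_i·A) = 1/(9.67×37.4) = 0.002765 K/W
R_carbon steel = L/(kA) = 0.0011/(45.3×37.4) = 6.493×10^-7 K/W
R_polyurethane foam = L/(kA) = 0.145/(0.0245×37.4) = 0.1582 K/W
R_stainless steel = L/(kA) = 0.0059/(16.4×37.4) = 9.619×10^-6 K/W
R_outer film = 1/(h_o·A) = 1/(18.1×37.4) = 0.001477 K/W
R_total = 0.1625 K/W
Q = ΔT / R_total = 44 / 0.1625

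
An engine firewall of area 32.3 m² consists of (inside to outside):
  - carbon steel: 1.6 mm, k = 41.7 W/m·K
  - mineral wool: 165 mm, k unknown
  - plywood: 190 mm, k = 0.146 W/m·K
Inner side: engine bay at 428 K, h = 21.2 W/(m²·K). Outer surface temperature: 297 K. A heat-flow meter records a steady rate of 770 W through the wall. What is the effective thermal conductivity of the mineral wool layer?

Model the wall as resistances in series:
R_inner film = 1/(h_i·A) = 1/(21.2×32.3) = 0.00146 K/W
R_carbon steel = L/(kA) = 0.0016/(41.7×32.3) = 1.188×10^-6 K/W
R_plywood = L/(kA) = 0.19/(0.146×32.3) = 0.04029 K/W
Sum of known resistances R_other = 0.04175 K/W
Total R = ΔT/Q = 131/770 = 0.1701 K/W
R_mineral wool = R_total − R_other = 0.1284 K/W
k = L/(R·A) = 0.165/(0.1284×32.3)

k ≈ 0.0398 W/(m·K)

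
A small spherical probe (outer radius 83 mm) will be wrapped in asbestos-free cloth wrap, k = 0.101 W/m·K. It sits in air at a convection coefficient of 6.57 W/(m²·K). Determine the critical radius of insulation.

r_cr ≈ 30.7 mm

For a sphere r_cr = 2k/h = 2×0.101/6.57
r_cr = 30.7 mm; since the bare radius (83 mm) is above r_cr, any added insulation will reduce heat loss.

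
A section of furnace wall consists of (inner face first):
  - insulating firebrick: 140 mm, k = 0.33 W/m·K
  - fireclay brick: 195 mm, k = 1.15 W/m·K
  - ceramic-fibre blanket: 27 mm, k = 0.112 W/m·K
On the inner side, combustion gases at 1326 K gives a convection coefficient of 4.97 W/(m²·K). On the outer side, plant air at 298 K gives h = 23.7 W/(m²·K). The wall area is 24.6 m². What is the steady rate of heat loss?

Thermal resistances in series:
R_inner film = 1/(h_i·A) = 1/(4.97×24.6) = 0.008179 K/W
R_insulating firebrick = L/(kA) = 0.14/(0.33×24.6) = 0.01725 K/W
R_fireclay brick = L/(kA) = 0.195/(1.15×24.6) = 0.006893 K/W
R_ceramic-fibre blanket = L/(kA) = 0.027/(0.112×24.6) = 0.0098 K/W
R_outer film = 1/(h_o·A) = 1/(23.7×24.6) = 0.001715 K/W
R_total = 0.04383 K/W
Q = ΔT / R_total = 1028 / 0.04383

Q ≈ 23500 W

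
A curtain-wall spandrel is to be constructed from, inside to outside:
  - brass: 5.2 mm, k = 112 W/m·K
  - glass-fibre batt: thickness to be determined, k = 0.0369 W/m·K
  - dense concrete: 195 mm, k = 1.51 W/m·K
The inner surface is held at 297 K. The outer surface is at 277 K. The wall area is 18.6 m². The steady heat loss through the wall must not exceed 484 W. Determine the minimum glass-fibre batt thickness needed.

L ≈ 23.6 mm

Series thermal resistances:
R_brass = L/(kA) = 0.0052/(112×18.6) = 2.496×10^-6 K/W
R_dense concrete = L/(kA) = 0.195/(1.51×18.6) = 0.006943 K/W
Sum of the known resistances R_other = 0.006945 K/W
Required total resistance R_tot = ΔT/Q_allow = 20/484 = 0.04132 K/W
R_glass-fibre batt = R_tot − R_other = 0.03438 K/W
L = R·k·A = 0.03438×0.0369×18.6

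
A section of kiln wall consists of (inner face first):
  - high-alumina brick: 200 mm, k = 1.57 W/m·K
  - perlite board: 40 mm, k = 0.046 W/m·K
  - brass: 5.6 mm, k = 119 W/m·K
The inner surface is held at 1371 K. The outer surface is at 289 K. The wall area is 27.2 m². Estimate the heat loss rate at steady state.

Q ≈ 29500 W

Series thermal resistances:
R_high-alumina brick = L/(kA) = 0.2/(1.57×27.2) = 0.004683 K/W
R_perlite board = L/(kA) = 0.04/(0.046×27.2) = 0.03197 K/W
R_brass = L/(kA) = 0.0056/(119×27.2) = 1.73×10^-6 K/W
R_total = 0.03665 K/W
Q = ΔT / R_total = 1082 / 0.03665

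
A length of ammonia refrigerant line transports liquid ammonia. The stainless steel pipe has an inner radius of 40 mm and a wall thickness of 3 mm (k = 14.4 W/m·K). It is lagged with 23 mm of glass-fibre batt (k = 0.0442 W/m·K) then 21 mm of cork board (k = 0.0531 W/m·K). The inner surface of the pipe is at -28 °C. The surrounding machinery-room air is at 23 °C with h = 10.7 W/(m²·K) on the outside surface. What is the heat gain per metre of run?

q′ ≈ 20.1 W/m

Radial resistances (cylindrical: R_cond = ln(r_o/r_i)/(2πkL), R_conv = 1/(h·2πrL)):
R_stainless steel pipe wall = ln(43/40)/(2π×14.4×1) = 7.993×10^-4 K/W
R_glass-fibre batt = ln(66/43)/(2π×0.0442×1) = 1.543 K/W
R_cork board = ln(87/66)/(2π×0.0531×1) = 0.828 K/W
R_outer film = 1/(h_o·2πr_oL) = 1/(10.7×2π×0.087×1) = 0.171 K/W
R_total = 2.543 K/W
Q = ΔT/R_total = 51/2.543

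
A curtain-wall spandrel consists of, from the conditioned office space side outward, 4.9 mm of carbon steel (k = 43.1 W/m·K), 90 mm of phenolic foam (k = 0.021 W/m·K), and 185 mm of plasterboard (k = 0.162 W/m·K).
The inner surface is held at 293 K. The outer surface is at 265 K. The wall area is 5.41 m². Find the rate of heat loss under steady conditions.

Q ≈ 27.9 W

Using the resistance-network approach (series):
R_carbon steel = L/(kA) = 0.0049/(43.1×5.41) = 2.101×10^-5 K/W
R_phenolic foam = L/(kA) = 0.09/(0.021×5.41) = 0.7922 K/W
R_plasterboard = L/(kA) = 0.185/(0.162×5.41) = 0.2111 K/W
R_total = 1.003 K/W
Q = ΔT / R_total = 28 / 1.003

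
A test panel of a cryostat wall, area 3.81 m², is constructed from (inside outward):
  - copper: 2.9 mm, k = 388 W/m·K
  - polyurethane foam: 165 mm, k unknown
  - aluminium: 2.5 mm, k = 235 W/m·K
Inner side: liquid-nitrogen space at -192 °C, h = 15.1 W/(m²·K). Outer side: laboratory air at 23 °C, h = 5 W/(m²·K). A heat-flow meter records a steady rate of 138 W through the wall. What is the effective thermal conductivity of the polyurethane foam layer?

k ≈ 0.0291 W/(m·K)

Model the wall as resistances in series:
R_inner film = 1/(h_i·A) = 1/(15.1×3.81) = 0.01738 K/W
R_copper = L/(kA) = 0.0029/(388×3.81) = 1.962×10^-6 K/W
R_aluminium = L/(kA) = 0.0025/(235×3.81) = 2.792×10^-6 K/W
R_outer film = 1/(h_o·A) = 1/(5×3.81) = 0.05249 K/W
Sum of known resistances R_other = 0.06988 K/W
Total R = ΔT/Q = 215/138 = 1.558 K/W
R_polyurethane foam = R_total − R_other = 1.488 K/W
k = L/(R·A) = 0.165/(1.488×3.81)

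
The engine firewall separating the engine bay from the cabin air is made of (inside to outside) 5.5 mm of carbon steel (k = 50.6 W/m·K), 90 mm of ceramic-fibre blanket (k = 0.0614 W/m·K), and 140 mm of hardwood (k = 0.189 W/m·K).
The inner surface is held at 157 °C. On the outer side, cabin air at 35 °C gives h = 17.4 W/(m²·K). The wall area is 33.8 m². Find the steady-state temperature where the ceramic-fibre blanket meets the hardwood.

Model the wall as resistances in series:
R_carbon steel = L/(kA) = 0.0055/(50.6×33.8) = 3.216×10^-6 K/W
R_ceramic-fibre blanket = L/(kA) = 0.09/(0.0614×33.8) = 0.04337 K/W
R_hardwood = L/(kA) = 0.14/(0.189×33.8) = 0.02192 K/W
R_outer film = 1/(h_o·A) = 1/(17.4×33.8) = 0.0017 K/W
R_total = 0.06699 K/W;  Q = ΔT/R_total = 122/0.06699 = 1821 W
T_interface = T_inner − Q·ΣR(inner→interface) = 157 − 1820×0.04337

T ≈ 78 °C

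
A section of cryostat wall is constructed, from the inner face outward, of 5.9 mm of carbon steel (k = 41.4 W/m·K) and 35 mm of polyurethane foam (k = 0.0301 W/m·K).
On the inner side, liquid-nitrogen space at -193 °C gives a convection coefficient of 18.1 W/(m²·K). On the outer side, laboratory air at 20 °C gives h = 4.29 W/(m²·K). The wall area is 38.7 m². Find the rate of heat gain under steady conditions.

Q ≈ 5680 W

Thermal resistances in series:
R_inner film = 1/(h_i·A) = 1/(18.1×38.7) = 0.001428 K/W
R_carbon steel = L/(kA) = 0.0059/(41.4×38.7) = 3.682×10^-6 K/W
R_polyurethane foam = L/(kA) = 0.035/(0.0301×38.7) = 0.03005 K/W
R_outer film = 1/(h_o·A) = 1/(4.29×38.7) = 0.006023 K/W
R_total = 0.0375 K/W
Q = ΔT / R_total = 213 / 0.0375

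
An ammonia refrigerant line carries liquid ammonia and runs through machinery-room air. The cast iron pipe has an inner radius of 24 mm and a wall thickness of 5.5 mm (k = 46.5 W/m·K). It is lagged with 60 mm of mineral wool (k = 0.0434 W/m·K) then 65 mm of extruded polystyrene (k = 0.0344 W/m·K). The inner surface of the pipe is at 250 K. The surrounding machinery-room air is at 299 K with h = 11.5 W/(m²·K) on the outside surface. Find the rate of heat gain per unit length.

Treating each annulus and film as a series resistance:
R_cast iron pipe wall = ln(29.5/24)/(2π×46.5×1) = 7.062×10^-4 K/W
R_mineral wool = ln(89.5/29.5)/(2π×0.0434×1) = 4.07 K/W
R_extruded polystyrene = ln(154.5/89.5)/(2π×0.0344×1) = 2.526 K/W
R_outer film = 1/(h_o·2πr_oL) = 1/(11.5×2π×0.1545×1) = 0.08958 K/W
R_total = 6.686 K/W
Q = ΔT/R_total = 49/6.686

q′ ≈ 7.33 W/m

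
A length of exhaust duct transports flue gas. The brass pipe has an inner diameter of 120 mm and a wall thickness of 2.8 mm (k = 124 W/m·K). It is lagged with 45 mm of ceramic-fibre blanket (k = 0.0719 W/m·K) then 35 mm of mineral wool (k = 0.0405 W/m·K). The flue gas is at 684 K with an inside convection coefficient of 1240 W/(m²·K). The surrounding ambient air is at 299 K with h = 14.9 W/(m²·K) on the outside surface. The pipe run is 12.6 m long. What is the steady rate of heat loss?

For a radial system each layer contributes R = ln(r_out/r_in)/(2πkL); films add R = 1/(hA).
R_inner film = 1/(h_i·2πr₁L) = 1/(1240×2π×0.06×12.6) = 1.698×10^-4 K/W
R_brass pipe wall = ln(62.8/60)/(2π×124×12.6) = 4.646×10^-6 K/W
R_ceramic-fibre blanket = ln(107.8/62.8)/(2π×0.0719×12.6) = 0.09492 K/W
R_mineral wool = ln(142.8/107.8)/(2π×0.0405×12.6) = 0.08769 K/W
R_outer film = 1/(h_o·2πr_oL) = 1/(14.9×2π×0.1428×12.6) = 0.005937 K/W
R_total = 0.1887 K/W
Q = ΔT/R_total = 385/0.1887

Q ≈ 2040 W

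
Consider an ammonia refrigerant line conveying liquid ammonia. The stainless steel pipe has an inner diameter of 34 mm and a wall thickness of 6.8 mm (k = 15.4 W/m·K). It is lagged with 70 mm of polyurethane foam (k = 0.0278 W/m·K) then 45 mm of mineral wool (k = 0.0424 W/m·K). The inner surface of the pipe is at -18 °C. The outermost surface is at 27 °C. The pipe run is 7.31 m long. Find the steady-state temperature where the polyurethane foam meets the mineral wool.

T ≈ 19.9 °C

Per-layer cylindrical resistances, series-summed:
R_stainless steel pipe wall = ln(23.8/17)/(2π×15.4×7.31) = 4.757×10^-4 K/W
R_polyurethane foam = ln(93.8/23.8)/(2π×0.0278×7.31) = 1.074 K/W
R_mineral wool = ln(138.8/93.8)/(2π×0.0424×7.31) = 0.2012 K/W
R_total = 1.276 K/W
Q = ΔT/R_total = 45/1.276
Q = 35.3 W
T_interface = T_inner + Q·ΣR(inner→interface) = -18 + 35.3×1.075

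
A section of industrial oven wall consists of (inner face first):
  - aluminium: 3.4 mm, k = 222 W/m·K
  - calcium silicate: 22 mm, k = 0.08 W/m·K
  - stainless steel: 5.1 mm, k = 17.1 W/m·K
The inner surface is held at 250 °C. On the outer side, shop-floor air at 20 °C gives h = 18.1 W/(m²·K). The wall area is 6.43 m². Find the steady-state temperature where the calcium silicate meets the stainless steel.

Model the wall as resistances in series:
R_aluminium = L/(kA) = 0.0034/(222×6.43) = 2.382×10^-6 K/W
R_calcium silicate = L/(kA) = 0.022/(0.08×6.43) = 0.04277 K/W
R_stainless steel = L/(kA) = 0.0051/(17.1×6.43) = 4.638×10^-5 K/W
R_outer film = 1/(h_o·A) = 1/(18.1×6.43) = 0.008592 K/W
R_total = 0.05141 K/W;  Q = ΔT/R_total = 230/0.05141 = 4474 W
T_interface = T_inner − Q·ΣR(inner→interface) = 250 − 4470×0.04277

T ≈ 58.6 °C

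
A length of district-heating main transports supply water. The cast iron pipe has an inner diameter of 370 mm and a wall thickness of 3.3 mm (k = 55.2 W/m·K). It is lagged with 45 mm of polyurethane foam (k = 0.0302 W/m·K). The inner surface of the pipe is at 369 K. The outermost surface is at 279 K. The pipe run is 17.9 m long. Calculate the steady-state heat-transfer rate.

Q ≈ 1430 W

Cylindrical conduction, so R = ln(r₂/r₁)/(2πkL) per layer, in series:
R_cast iron pipe wall = ln(188.3/185)/(2π×55.2×17.9) = 2.848×10^-6 K/W
R_polyurethane foam = ln(233.3/188.3)/(2π×0.0302×17.9) = 0.06309 K/W
R_total = 0.06309 K/W
Q = ΔT/R_total = 90/0.06309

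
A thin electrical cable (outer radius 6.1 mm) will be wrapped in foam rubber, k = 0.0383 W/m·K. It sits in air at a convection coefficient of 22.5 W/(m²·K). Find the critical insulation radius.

For a cylinder r_cr = k/h = 0.0383/22.5
r_cr = 1.7 mm; since the bare radius (6.1 mm) is above r_cr, any added insulation will reduce heat loss.

r_cr ≈ 1.7 mm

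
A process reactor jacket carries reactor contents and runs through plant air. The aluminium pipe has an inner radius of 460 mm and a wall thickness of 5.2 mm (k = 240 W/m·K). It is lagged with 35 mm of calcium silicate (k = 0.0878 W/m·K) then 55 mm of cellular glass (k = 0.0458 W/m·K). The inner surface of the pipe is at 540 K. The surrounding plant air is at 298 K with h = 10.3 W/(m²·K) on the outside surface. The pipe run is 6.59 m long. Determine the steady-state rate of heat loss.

Q ≈ 3060 W

Treating each annulus and film as a series resistance:
R_aluminium pipe wall = ln(465.2/460)/(2π×240×6.59) = 1.131×10^-6 K/W
R_calcium silicate = ln(500.2/465.2)/(2π×0.0878×6.59) = 0.01995 K/W
R_cellular glass = ln(555.2/500.2)/(2π×0.0458×6.59) = 0.05501 K/W
R_outer film = 1/(h_o·2πr_oL) = 1/(10.3×2π×0.5552×6.59) = 0.004223 K/W
R_total = 0.07919 K/W
Q = ΔT/R_total = 242/0.07919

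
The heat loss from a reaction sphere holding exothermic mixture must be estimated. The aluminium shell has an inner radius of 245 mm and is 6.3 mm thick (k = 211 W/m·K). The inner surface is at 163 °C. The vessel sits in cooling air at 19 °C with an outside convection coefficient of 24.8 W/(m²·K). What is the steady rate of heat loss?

Radial (spherical) resistances in series:
R_aluminium shell = (1/0.245 − 1/0.2513)/(4π×211) = 3.859×10^-5 K/W
R_outer film = 1/(h·4πr_o²) = 1/(24.8×4π×0.2513²) = 0.05081 K/W
R_total = 0.05085 K/W
Q = ΔT/R_total = 144/0.05085

Q ≈ 2830 W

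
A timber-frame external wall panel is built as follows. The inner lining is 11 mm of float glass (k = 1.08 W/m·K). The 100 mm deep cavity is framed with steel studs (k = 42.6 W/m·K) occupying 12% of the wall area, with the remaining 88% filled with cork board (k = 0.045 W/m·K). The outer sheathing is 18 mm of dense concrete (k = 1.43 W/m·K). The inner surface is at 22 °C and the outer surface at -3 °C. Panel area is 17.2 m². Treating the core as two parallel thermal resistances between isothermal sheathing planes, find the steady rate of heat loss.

Q ≈ 10200 W

Sheathing layers in series; stud and cavity paths in parallel between them.
R_inner = 0.011/(1.08×17.2) = 5.922×10^-4 K/W
R_stud  = 0.1/(42.6×0.12×17.2) = 0.001137 K/W
R_cav   = 0.1/(0.045×0.88×17.2) = 0.1468 K/W
1/R_core = 1/R_stud + 1/R_cav → R_core = 0.001129 K/W
R_outer = 0.018/(1.43×17.2) = 7.318×10^-4 K/W
R_total = 0.002453 K/W
Q = ΔT/R_total = 25/0.002453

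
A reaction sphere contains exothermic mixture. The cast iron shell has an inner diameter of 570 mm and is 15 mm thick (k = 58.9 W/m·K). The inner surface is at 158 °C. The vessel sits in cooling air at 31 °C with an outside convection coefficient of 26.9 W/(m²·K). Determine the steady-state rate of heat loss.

Each spherical layer contributes R = (1/r_i − 1/r_o)/(4πk):
R_cast iron shell = (1/0.285 − 1/0.3)/(4π×58.9) = 2.37×10^-4 K/W
R_outer film = 1/(h·4πr_o²) = 1/(26.9×4π×0.3²) = 0.03287 K/W
R_total = 0.03311 K/W
Q = ΔT/R_total = 127/0.03311

Q ≈ 3840 W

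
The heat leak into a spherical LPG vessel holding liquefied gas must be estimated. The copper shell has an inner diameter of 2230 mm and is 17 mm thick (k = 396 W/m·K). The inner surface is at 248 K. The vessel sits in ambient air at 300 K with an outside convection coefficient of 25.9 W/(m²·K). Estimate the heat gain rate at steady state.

Q ≈ 21700 W

Spherical conduction: R = (1/r_in − 1/r_out)/(4πk) per layer; series-sum.
R_copper shell = (1/1.115 − 1/1.132)/(4π×396) = 2.707×10^-6 K/W
R_outer film = 1/(h·4πr_o²) = 1/(25.9×4π×1.132²) = 0.002398 K/W
R_total = 0.0024 K/W
Q = ΔT/R_total = 52/0.0024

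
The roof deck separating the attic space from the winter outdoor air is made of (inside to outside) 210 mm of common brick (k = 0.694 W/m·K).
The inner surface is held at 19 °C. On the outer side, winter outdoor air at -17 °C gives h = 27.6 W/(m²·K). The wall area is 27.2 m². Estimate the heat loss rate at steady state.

Q ≈ 2890 W

Treating each layer as a thermal resistance in series:
R_common brick = L/(kA) = 0.21/(0.694×27.2) = 0.01112 K/W
R_outer film = 1/(h_o·A) = 1/(27.6×27.2) = 0.001332 K/W
R_total = 0.01246 K/W
Q = ΔT / R_total = 36 / 0.01246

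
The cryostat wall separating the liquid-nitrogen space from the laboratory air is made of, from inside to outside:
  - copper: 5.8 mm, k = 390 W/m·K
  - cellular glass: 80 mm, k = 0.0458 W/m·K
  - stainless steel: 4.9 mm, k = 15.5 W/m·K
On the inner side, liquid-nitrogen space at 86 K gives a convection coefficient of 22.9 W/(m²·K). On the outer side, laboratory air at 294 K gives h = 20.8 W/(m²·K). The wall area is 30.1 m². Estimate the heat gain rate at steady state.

Q ≈ 3400 W

Thermal resistances in series:
R_inner film = 1/(h_i·A) = 1/(22.9×30.1) = 0.001451 K/W
R_copper = L/(kA) = 0.0058/(390×30.1) = 4.941×10^-7 K/W
R_cellular glass = L/(kA) = 0.08/(0.0458×30.1) = 0.05803 K/W
R_stainless steel = L/(kA) = 0.0049/(15.5×30.1) = 1.05×10^-5 K/W
R_outer film = 1/(h_o·A) = 1/(20.8×30.1) = 0.001597 K/W
R_total = 0.06109 K/W
Q = ΔT / R_total = 208 / 0.06109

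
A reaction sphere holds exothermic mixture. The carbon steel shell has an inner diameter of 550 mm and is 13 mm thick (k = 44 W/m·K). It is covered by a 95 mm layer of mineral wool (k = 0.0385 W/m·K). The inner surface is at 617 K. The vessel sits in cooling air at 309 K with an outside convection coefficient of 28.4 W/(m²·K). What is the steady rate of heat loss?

Q ≈ 171 W

Spherical conduction: R = (1/r_in − 1/r_out)/(4πk) per layer; series-sum.
R_carbon steel shell = (1/0.275 − 1/0.288)/(4π×44) = 2.969×10^-4 K/W
R_mineral wool = (1/0.288 − 1/0.383)/(4π×0.0385) = 1.78 K/W
R_outer film = 1/(h·4πr_o²) = 1/(28.4×4π×0.383²) = 0.0191 K/W
R_total = 1.8 K/W
Q = ΔT/R_total = 308/1.8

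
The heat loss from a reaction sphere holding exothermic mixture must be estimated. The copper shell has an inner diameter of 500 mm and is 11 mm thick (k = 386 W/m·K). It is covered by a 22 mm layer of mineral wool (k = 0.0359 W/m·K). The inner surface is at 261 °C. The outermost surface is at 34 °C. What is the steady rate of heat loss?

Q ≈ 344 W

Each spherical layer contributes R = (1/r_i − 1/r_o)/(4πk):
R_copper shell = (1/0.25 − 1/0.261)/(4π×386) = 3.475×10^-5 K/W
R_mineral wool = (1/0.261 − 1/0.283)/(4π×0.0359) = 0.6602 K/W
R_total = 0.6603 K/W
Q = ΔT/R_total = 227/0.6603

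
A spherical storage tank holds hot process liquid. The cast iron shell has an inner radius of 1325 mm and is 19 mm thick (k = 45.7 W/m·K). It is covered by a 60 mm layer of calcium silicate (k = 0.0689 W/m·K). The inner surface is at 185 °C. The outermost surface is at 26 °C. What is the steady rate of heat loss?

Spherical conduction: R = (1/r_in − 1/r_out)/(4πk) per layer; series-sum.
R_cast iron shell = (1/1.325 − 1/1.344)/(4π×45.7) = 1.858×10^-5 K/W
R_calcium silicate = (1/1.344 − 1/1.404)/(4π×0.0689) = 0.03672 K/W
R_total = 0.03674 K/W
Q = ΔT/R_total = 159/0.03674

Q ≈ 4330 W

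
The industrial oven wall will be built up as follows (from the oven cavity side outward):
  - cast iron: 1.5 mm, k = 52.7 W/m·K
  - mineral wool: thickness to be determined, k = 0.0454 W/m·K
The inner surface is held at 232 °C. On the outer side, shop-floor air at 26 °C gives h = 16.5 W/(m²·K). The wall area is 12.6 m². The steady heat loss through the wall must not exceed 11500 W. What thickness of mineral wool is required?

L ≈ 7.49 mm

Model the wall as resistances in series:
R_cast iron = L/(kA) = 0.0015/(52.7×12.6) = 2.259×10^-6 K/W
R_outer film = 1/(h_o·A) = 1/(16.5×12.6) = 0.00481 K/W
Sum of the known resistances R_other = 0.004812 K/W
Required total resistance R_tot = ΔT/Q_allow = 206/11500 = 0.01791 K/W
R_mineral wool = R_tot − R_other = 0.0131 K/W
L = R·k·A = 0.0131×0.0454×12.6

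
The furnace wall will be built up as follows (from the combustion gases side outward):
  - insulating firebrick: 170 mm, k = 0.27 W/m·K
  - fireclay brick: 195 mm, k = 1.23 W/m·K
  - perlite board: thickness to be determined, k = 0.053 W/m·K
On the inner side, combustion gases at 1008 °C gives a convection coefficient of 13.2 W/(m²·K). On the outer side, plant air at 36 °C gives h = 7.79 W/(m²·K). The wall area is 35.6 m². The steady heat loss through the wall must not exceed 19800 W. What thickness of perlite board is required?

Series thermal resistances:
R_inner film = 1/(h_i·A) = 1/(13.2×35.6) = 0.002128 K/W
R_insulating firebrick = L/(kA) = 0.17/(0.27×35.6) = 0.01769 K/W
R_fireclay brick = L/(kA) = 0.195/(1.23×35.6) = 0.004453 K/W
R_outer film = 1/(h_o·A) = 1/(7.79×35.6) = 0.003606 K/W
Sum of the known resistances R_other = 0.02787 K/W
Required total resistance R_tot = ΔT/Q_allow = 972/19800 = 0.04909 K/W
R_perlite board = R_tot − R_other = 0.02122 K/W
L = R·k·A = 0.02122×0.053×35.6

L ≈ 40 mm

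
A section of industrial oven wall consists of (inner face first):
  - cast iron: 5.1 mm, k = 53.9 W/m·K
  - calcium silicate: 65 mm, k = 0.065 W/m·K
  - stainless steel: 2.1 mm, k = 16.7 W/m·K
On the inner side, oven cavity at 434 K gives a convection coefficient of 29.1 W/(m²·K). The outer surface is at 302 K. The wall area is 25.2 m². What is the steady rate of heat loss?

Q ≈ 3220 W

Treating each layer as a thermal resistance in series:
R_inner film = 1/(h_i·A) = 1/(29.1×25.2) = 0.001364 K/W
R_cast iron = L/(kA) = 0.0051/(53.9×25.2) = 3.755×10^-6 K/W
R_calcium silicate = L/(kA) = 0.065/(0.065×25.2) = 0.03968 K/W
R_stainless steel = L/(kA) = 0.0021/(16.7×25.2) = 4.99×10^-6 K/W
R_total = 0.04105 K/W
Q = ΔT / R_total = 132 / 0.04105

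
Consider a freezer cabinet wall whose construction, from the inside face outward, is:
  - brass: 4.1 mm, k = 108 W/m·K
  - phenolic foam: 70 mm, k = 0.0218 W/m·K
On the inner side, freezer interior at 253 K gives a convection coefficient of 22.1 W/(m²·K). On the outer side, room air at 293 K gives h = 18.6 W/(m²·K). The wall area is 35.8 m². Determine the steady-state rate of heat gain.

Q ≈ 433 W

Treating each layer as a thermal resistance in series:
R_inner film = 1/(h_i·A) = 1/(22.1×35.8) = 0.001264 K/W
R_brass = L/(kA) = 0.0041/(108×35.8) = 1.06×10^-6 K/W
R_phenolic foam = L/(kA) = 0.07/(0.0218×35.8) = 0.08969 K/W
R_outer film = 1/(h_o·A) = 1/(18.6×35.8) = 0.001502 K/W
R_total = 0.09246 K/W
Q = ΔT / R_total = 40 / 0.09246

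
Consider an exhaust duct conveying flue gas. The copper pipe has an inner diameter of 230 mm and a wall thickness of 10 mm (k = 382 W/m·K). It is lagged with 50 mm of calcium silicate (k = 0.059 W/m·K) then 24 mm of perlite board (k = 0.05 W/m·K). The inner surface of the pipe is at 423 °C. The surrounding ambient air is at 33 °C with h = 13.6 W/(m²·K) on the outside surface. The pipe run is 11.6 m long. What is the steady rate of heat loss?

Radial resistances (cylindrical: R_cond = ln(r_o/r_i)/(2πkL), R_conv = 1/(h·2πrL)):
R_copper pipe wall = ln(125/115)/(2π×382×11.6) = 2.995×10^-6 K/W
R_calcium silicate = ln(175/125)/(2π×0.059×11.6) = 0.07825 K/W
R_perlite board = ln(199/175)/(2π×0.05×11.6) = 0.03527 K/W
R_outer film = 1/(h_o·2πr_oL) = 1/(13.6×2π×0.199×11.6) = 0.00507 K/W
R_total = 0.1186 K/W
Q = ΔT/R_total = 390/0.1186

Q ≈ 3290 W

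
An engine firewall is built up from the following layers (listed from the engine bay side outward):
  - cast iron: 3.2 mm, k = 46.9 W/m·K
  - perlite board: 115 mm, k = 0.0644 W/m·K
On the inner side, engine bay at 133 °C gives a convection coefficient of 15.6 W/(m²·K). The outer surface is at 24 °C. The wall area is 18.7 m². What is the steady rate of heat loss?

Model the wall as resistances in series:
R_inner film = 1/(h_i·A) = 1/(15.6×18.7) = 0.003428 K/W
R_cast iron = L/(kA) = 0.0032/(46.9×18.7) = 3.649×10^-6 K/W
R_perlite board = L/(kA) = 0.115/(0.0644×18.7) = 0.09549 K/W
R_total = 0.09892 K/W
Q = ΔT / R_total = 109 / 0.09892

Q ≈ 1100 W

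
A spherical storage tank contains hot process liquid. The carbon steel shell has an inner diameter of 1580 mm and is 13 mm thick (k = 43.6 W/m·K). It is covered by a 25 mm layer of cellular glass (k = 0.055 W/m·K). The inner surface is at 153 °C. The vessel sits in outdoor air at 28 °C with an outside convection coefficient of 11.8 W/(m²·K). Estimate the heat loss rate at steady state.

Q ≈ 1940 W

Spherical conduction: R = (1/r_in − 1/r_out)/(4πk) per layer; series-sum.
R_carbon steel shell = (1/0.79 − 1/0.803)/(4π×43.6) = 3.74×10^-5 K/W
R_cellular glass = (1/0.803 − 1/0.828)/(4π×0.055) = 0.0544 K/W
R_outer film = 1/(h·4πr_o²) = 1/(11.8×4π×0.828²) = 0.009837 K/W
R_total = 0.06428 K/W
Q = ΔT/R_total = 125/0.06428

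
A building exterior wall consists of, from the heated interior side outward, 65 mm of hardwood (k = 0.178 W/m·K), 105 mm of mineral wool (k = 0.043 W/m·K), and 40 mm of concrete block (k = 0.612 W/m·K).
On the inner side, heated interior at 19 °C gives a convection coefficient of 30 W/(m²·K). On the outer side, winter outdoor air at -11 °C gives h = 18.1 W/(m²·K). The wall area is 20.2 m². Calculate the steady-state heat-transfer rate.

Q ≈ 205 W

Treating each layer as a thermal resistance in series:
R_inner film = 1/(h_i·A) = 1/(30×20.2) = 0.00165 K/W
R_hardwood = L/(kA) = 0.065/(0.178×20.2) = 0.01808 K/W
R_mineral wool = L/(kA) = 0.105/(0.043×20.2) = 0.1209 K/W
R_concrete block = L/(kA) = 0.04/(0.612×20.2) = 0.003236 K/W
R_outer film = 1/(h_o·A) = 1/(18.1×20.2) = 0.002735 K/W
R_total = 0.1466 K/W
Q = ΔT / R_total = 30 / 0.1466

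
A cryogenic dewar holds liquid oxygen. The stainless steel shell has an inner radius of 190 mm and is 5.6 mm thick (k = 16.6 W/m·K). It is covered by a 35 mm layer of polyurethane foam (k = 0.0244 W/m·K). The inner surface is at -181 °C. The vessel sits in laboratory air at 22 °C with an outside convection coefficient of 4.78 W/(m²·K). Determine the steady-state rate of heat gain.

Q ≈ 71.4 W

Radial (spherical) resistances in series:
R_stainless steel shell = (1/0.19 − 1/0.1956)/(4π×16.6) = 7.223×10^-4 K/W
R_polyurethane foam = (1/0.1956 − 1/0.2306)/(4π×0.0244) = 2.531 K/W
R_outer film = 1/(h·4πr_o²) = 1/(4.78×4π×0.2306²) = 0.3131 K/W
R_total = 2.844 K/W
Q = ΔT/R_total = 203/2.844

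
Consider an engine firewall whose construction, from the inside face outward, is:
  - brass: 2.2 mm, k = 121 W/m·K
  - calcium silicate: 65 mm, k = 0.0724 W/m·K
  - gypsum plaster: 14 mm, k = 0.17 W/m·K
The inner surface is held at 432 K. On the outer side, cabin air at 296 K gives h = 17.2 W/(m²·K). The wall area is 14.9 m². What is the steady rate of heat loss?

Series thermal resistances:
R_brass = L/(kA) = 0.0022/(121×14.9) = 1.22×10^-6 K/W
R_calcium silicate = L/(kA) = 0.065/(0.0724×14.9) = 0.06025 K/W
R_gypsum plaster = L/(kA) = 0.014/(0.17×14.9) = 0.005527 K/W
R_outer film = 1/(h_o·A) = 1/(17.2×14.9) = 0.003902 K/W
R_total = 0.06968 K/W
Q = ΔT / R_total = 136 / 0.06968

Q ≈ 1950 W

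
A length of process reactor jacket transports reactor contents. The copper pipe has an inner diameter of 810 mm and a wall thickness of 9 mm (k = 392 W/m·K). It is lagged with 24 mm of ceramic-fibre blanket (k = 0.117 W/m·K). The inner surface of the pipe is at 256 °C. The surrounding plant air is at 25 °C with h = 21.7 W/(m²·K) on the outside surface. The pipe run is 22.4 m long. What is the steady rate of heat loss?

For a radial system each layer contributes R = ln(r_out/r_in)/(2πkL); films add R = 1/(hA).
R_copper pipe wall = ln(414/405)/(2π×392×22.4) = 3.984×10^-7 K/W
R_ceramic-fibre blanket = ln(438/414)/(2π×0.117×22.4) = 0.003422 K/W
R_outer film = 1/(h_o·2πr_oL) = 1/(21.7×2π×0.438×22.4) = 7.475×10^-4 K/W
R_total = 0.00417 K/W
Q = ΔT/R_total = 231/0.00417

Q ≈ 55400 W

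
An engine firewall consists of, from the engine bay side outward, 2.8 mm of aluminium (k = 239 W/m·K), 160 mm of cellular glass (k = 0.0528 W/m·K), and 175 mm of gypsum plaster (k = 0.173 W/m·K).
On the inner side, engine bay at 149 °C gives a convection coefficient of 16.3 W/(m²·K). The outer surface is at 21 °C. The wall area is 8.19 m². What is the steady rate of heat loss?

Treating each layer as a thermal resistance in series:
R_inner film = 1/(h_i·A) = 1/(16.3×8.19) = 0.007491 K/W
R_aluminium = L/(kA) = 0.0028/(239×8.19) = 1.43×10^-6 K/W
R_cellular glass = L/(kA) = 0.16/(0.0528×8.19) = 0.37 K/W
R_gypsum plaster = L/(kA) = 0.175/(0.173×8.19) = 0.1235 K/W
R_total = 0.501 K/W
Q = ΔT / R_total = 128 / 0.501

Q ≈ 255 W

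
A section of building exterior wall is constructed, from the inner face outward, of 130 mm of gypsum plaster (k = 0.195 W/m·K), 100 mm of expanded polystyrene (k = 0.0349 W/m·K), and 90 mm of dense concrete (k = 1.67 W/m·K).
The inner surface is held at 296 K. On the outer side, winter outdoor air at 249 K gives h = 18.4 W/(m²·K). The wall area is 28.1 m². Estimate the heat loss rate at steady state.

Model the wall as resistances in series:
R_gypsum plaster = L/(kA) = 0.13/(0.195×28.1) = 0.02372 K/W
R_expanded polystyrene = L/(kA) = 0.1/(0.0349×28.1) = 0.102 K/W
R_dense concrete = L/(kA) = 0.09/(1.67×28.1) = 0.001918 K/W
R_outer film = 1/(h_o·A) = 1/(18.4×28.1) = 0.001934 K/W
R_total = 0.1295 K/W
Q = ΔT / R_total = 47 / 0.1295

Q ≈ 363 W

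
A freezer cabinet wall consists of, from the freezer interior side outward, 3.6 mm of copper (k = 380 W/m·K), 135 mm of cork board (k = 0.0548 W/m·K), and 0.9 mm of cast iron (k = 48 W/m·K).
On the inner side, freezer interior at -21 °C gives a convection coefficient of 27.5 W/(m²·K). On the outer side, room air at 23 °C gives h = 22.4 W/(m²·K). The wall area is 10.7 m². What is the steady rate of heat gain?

Using the resistance-network approach (series):
R_inner film = 1/(h_i·A) = 1/(27.5×10.7) = 0.003398 K/W
R_copper = L/(kA) = 0.0036/(380×10.7) = 8.854×10^-7 K/W
R_cork board = L/(kA) = 0.135/(0.0548×10.7) = 0.2302 K/W
R_cast iron = L/(kA) = 0.0009/(48×10.7) = 1.752×10^-6 K/W
R_outer film = 1/(h_o·A) = 1/(22.4×10.7) = 0.004172 K/W
R_total = 0.2378 K/W
Q = ΔT / R_total = 44 / 0.2378

Q ≈ 185 W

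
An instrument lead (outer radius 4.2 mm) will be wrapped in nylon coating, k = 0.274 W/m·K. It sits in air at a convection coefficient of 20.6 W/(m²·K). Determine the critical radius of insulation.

For a cylinder r_cr = k/h = 0.274/20.6
r_cr = 13.3 mm; since the bare radius (4.2 mm) is below r_cr, adding a thin layer of insulation will *increase* heat loss.

r_cr ≈ 13.3 mm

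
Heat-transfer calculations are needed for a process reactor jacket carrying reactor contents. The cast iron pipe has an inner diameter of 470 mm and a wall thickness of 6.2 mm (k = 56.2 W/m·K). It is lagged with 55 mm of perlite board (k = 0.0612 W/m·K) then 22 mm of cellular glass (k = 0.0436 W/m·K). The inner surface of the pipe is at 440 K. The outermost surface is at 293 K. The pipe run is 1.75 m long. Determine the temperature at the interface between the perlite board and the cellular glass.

T ≈ 341 K

Per-layer cylindrical resistances, series-summed:
R_cast iron pipe wall = ln(241.2/235)/(2π×56.2×1.75) = 4.214×10^-5 K/W
R_perlite board = ln(296.2/241.2)/(2π×0.0612×1.75) = 0.3052 K/W
R_cellular glass = ln(318.2/296.2)/(2π×0.0436×1.75) = 0.1494 K/W
R_total = 0.4547 K/W
Q = ΔT/R_total = 147/0.4547
Q = 323 W
T_interface = T_inner − Q·ΣR(inner→interface) = 440 − 323×0.3053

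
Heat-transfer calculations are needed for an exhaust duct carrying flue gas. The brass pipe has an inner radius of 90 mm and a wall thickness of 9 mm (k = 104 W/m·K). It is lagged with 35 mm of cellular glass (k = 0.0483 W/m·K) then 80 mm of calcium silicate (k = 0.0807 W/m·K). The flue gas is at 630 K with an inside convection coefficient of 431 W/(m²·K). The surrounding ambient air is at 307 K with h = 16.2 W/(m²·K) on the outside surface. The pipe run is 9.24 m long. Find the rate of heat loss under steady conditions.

Cylindrical conduction, so R = ln(r₂/r₁)/(2πkL) per layer, in series:
R_inner film = 1/(h_i·2πr₁L) = 1/(431×2π×0.09×9.24) = 4.44×10^-4 K/W
R_brass pipe wall = ln(99/90)/(2π×104×9.24) = 1.579×10^-5 K/W
R_cellular glass = ln(134/99)/(2π×0.0483×9.24) = 0.108 K/W
R_calcium silicate = ln(214/134)/(2π×0.0807×9.24) = 0.09992 K/W
R_outer film = 1/(h_o·2πr_oL) = 1/(16.2×2π×0.214×9.24) = 0.004968 K/W
R_total = 0.2133 K/W
Q = ΔT/R_total = 323/0.2133

Q ≈ 1510 W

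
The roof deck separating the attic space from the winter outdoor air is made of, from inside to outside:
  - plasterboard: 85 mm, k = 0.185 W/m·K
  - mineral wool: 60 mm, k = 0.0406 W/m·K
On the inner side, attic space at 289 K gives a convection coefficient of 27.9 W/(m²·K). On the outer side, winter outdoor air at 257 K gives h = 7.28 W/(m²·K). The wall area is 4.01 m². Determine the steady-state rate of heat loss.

Using the resistance-network approach (series):
R_inner film = 1/(h_i·A) = 1/(27.9×4.01) = 0.008938 K/W
R_plasterboard = L/(kA) = 0.085/(0.185×4.01) = 0.1146 K/W
R_mineral wool = L/(kA) = 0.06/(0.0406×4.01) = 0.3685 K/W
R_outer film = 1/(h_o·A) = 1/(7.28×4.01) = 0.03426 K/W
R_total = 0.5263 K/W
Q = ΔT / R_total = 32 / 0.5263

Q ≈ 60.8 W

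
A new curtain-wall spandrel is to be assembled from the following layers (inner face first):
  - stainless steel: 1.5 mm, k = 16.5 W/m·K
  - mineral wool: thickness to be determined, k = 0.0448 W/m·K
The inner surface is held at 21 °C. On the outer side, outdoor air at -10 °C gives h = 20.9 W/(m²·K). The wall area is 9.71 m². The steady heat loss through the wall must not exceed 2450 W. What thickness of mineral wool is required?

L ≈ 3.36 mm

Treating each layer as a thermal resistance in series:
R_stainless steel = L/(kA) = 0.0015/(16.5×9.71) = 9.362×10^-6 K/W
R_outer film = 1/(h_o·A) = 1/(20.9×9.71) = 0.004928 K/W
Sum of the known resistances R_other = 0.004937 K/W
Required total resistance R_tot = ΔT/Q_allow = 31/2450 = 0.01265 K/W
R_mineral wool = R_tot − R_other = 0.007716 K/W
L = R·k·A = 0.007716×0.0448×9.71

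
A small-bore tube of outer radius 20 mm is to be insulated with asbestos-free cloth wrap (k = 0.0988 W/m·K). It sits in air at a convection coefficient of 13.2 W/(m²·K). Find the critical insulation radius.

r_cr ≈ 7.48 mm

For a cylinder r_cr = k/h = 0.0988/13.2
r_cr = 7.48 mm; since the bare radius (20 mm) is above r_cr, any added insulation will reduce heat loss.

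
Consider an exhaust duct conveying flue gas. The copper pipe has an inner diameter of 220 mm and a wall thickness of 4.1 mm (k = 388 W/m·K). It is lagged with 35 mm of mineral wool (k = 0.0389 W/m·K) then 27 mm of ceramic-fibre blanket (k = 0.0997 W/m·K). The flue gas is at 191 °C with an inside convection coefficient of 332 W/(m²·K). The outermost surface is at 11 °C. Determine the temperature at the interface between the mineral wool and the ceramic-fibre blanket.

T ≈ 46 °C

Treating each annulus and film as a series resistance:
R_inner film = 1/(h_i·2πr₁L) = 1/(332×2π×0.11×1) = 0.004358 K/W
R_copper pipe wall = ln(114.1/110)/(2π×388×1) = 1.501×10^-5 K/W
R_mineral wool = ln(149.1/114.1)/(2π×0.0389×1) = 1.095 K/W
R_ceramic-fibre blanket = ln(176.1/149.1)/(2π×0.0997×1) = 0.2657 K/W
R_total = 1.365 K/W
Q = ΔT/R_total = 180/1.365
Q = 132 W/m
T_interface = T_inner − Q·ΣR(inner→interface) = 191 − 132×1.099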